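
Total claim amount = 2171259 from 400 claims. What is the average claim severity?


severity = total / number
= 2171259 / 400
= 5428.1475


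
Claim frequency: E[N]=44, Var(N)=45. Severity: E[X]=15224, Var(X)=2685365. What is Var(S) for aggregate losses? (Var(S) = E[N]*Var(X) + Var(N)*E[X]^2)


Var(S) = E[N]*Var(X) + Var(N)*E[X]^2
= 44*2685365 + 45*15224^2
= 118156060 + 10429657920
= 1.0548e+10


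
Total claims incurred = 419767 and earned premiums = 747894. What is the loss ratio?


Loss ratio = claims / premiums
= 419767 / 747894
= 0.5613


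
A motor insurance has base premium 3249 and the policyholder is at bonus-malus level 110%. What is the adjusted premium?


adjusted = base * BM_level / 100
= 3249 * 110 / 100
= 3249 * 1.1
= 3573.9


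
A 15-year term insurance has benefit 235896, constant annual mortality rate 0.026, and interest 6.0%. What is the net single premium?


NSP = benefit * sum_{k=0}^{n-1} k_p_x * q * v^(k+1)
With constant q=0.026, v=0.943396
Sum = 0.217354
NSP = 235896 * 0.217354
= 51273.0513


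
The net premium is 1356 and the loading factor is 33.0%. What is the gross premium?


Gross = net * (1 + loading)
= 1356 * (1 + 0.33)
= 1356 * 1.33
= 1803.48


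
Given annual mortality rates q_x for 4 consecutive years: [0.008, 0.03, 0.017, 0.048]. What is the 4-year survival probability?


p_k = 1 - q_k for each year
Survival = product of (1 - q_k)
= 0.992 * 0.97 * 0.983 * 0.952
= 0.9005


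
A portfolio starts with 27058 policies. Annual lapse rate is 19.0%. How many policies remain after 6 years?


remaining = initial * (1 - lapse)^years
= 27058 * (1 - 0.19)^6
= 27058 * 0.28243
= 7641.9784


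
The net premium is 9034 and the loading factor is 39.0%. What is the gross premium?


Gross = net * (1 + loading)
= 9034 * (1 + 0.39)
= 9034 * 1.39
= 12557.26


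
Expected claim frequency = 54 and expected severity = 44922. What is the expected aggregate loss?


E[S] = E[N] * E[X]
= 54 * 44922
= 2.4258e+06


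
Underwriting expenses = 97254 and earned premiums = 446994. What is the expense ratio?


Expense ratio = expenses / premiums
= 97254 / 446994
= 0.2176


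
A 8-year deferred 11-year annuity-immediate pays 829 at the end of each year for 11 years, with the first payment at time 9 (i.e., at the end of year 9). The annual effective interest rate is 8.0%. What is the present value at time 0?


PV at time 8 of the 11-year annuity-immediate:
a_n = 829 * (1-(1+0.08)^(-11))/0.08 = 5918.2014
Discount back 8 years to time 0:
PV = 5918.2014 * (1+0.08)^(-8)
= 5918.2014 * 0.540269
= 3197.4201


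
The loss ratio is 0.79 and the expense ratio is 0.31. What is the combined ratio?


Combined ratio = loss ratio + expense ratio
= 0.79 + 0.31
= 1.1


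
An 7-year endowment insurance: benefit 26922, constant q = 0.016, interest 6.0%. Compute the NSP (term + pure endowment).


Term component = 2300.8265
Pure endowment = 7_p_x * v^7 * benefit = 0.893235 * 0.665057 * 26922 = 15993.0742
NSP = 18293.9007


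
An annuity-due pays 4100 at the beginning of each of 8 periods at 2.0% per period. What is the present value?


PV_due = PMT * (1-(1+i)^(-n))/i * (1+i)
PV_immediate = 30034.4739
PV_due = 30034.4739 * 1.02
= 30635.1634


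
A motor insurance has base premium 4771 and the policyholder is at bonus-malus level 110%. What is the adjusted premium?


adjusted = base * BM_level / 100
= 4771 * 110 / 100
= 4771 * 1.1
= 5248.1


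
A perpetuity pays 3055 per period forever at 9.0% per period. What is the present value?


PV = PMT / i
= 3055 / 0.09
= 33944.4444


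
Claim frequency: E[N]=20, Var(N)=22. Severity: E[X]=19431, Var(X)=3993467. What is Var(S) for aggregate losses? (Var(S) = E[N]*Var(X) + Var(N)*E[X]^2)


Var(S) = E[N]*Var(X) + Var(N)*E[X]^2
= 20*3993467 + 22*19431^2
= 79869340 + 8306402742
= 8.3863e+09


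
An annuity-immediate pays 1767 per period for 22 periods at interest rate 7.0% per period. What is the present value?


PV = PMT * (1 - (1+i)^(-n)) / i
= 1767 * (1 - (1+0.07)^(-22)) / 0.07
= 1767 * (1 - 0.225713) / 0.07
= 1767 * 11.06124
= 19545.212


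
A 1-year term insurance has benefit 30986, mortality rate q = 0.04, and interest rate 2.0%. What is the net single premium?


NSP = benefit * q * v
v = 1/(1+i) = 0.980392
NSP = 30986 * 0.04 * 0.980392
= 1215.1373


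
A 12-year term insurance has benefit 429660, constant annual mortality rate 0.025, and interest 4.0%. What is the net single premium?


NSP = benefit * sum_{k=0}^{n-1} k_p_x * q * v^(k+1)
With constant q=0.025, v=0.961538
Sum = 0.207326
NSP = 429660 * 0.207326
= 89079.8231


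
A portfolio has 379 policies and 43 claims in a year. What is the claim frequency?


frequency = claims / policies
= 43 / 379
= 0.1135


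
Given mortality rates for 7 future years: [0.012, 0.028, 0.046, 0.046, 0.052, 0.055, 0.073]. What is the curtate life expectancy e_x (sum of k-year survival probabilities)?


e_x = sum_{k=1}^{n} k_p_x
k_p_x values:
  1_p_x = 0.988
  2_p_x = 0.960336
  3_p_x = 0.916161
  4_p_x = 0.874017
  5_p_x = 0.828568
  6_p_x = 0.782997
  7_p_x = 0.725838
e_x = 6.0759


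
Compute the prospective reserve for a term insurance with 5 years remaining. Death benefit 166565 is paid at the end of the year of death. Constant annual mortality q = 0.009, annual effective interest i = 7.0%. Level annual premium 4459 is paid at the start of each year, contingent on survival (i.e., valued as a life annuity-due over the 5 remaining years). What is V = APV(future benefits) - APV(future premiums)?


v = 1/(1+i) = 0.934579
APV(future benefits) per unit = sum_{k=0}^{4} k_p_x * q * v^(k+1) = 0.036288
APV(future benefits) = 166565 * 0.036288 = 6044.27
Life annuity-due factor ä_{x:5} = sum_{k=0}^{4} k_p_x * v^k = 4.314211
APV(future premiums) = 4459 * 4.314211 = 19237.0666
V = 6044.27 - 19237.0666
= -13192.7966


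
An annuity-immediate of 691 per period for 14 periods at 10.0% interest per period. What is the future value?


FV = PMT * ((1+i)^n - 1) / i
= 691 * ((1.1)^14 - 1) / 0.1
= 691 * (3.797498 - 1) / 0.1
= 19330.7135


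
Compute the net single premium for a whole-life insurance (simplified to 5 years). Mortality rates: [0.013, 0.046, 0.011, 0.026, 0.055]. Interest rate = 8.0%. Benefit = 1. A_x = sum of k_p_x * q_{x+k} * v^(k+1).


v = 0.925926
Year 0: k_p_x=1.0, q=0.013, term=0.012037
Year 1: k_p_x=0.987, q=0.046, term=0.038925
Year 2: k_p_x=0.941598, q=0.011, term=0.008222
Year 3: k_p_x=0.93124, q=0.026, term=0.017797
Year 4: k_p_x=0.907028, q=0.055, term=0.033952
A_x = 0.1109


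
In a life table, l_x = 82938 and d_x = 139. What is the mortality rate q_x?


q_x = d_x / l_x
= 139 / 82938
= 0.0017


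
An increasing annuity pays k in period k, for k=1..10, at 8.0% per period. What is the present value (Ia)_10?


(Ia)_n = sum_{k=1}^{n} k * v^k, v = 1/(1+i)
v = 0.925926
Sum computed term by term:
(Ia)_10 = 32.6869


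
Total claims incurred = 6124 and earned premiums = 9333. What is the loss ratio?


Loss ratio = claims / premiums
= 6124 / 9333
= 0.6562


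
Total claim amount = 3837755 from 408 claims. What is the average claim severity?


severity = total / number
= 3837755 / 408
= 9406.2623


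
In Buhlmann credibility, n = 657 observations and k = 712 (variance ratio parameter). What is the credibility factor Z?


Z = n / (n + k)
= 657 / (657 + 712)
= 657 / 1369
= 0.4799


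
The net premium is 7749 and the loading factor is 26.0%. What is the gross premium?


Gross = net * (1 + loading)
= 7749 * (1 + 0.26)
= 7749 * 1.26
= 9763.74


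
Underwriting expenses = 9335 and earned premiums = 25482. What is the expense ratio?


Expense ratio = expenses / premiums
= 9335 / 25482
= 0.3663


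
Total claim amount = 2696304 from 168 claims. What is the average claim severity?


severity = total / number
= 2696304 / 168
= 16049.4286


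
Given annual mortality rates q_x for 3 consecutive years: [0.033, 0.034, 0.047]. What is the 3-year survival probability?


p_k = 1 - q_k for each year
Survival = product of (1 - q_k)
= 0.967 * 0.966 * 0.953
= 0.8902


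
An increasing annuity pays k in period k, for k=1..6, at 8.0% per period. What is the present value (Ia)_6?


(Ia)_n = sum_{k=1}^{n} k * v^k, v = 1/(1+i)
v = 0.925926
Sum computed term by term:
(Ia)_6 = 15.1462


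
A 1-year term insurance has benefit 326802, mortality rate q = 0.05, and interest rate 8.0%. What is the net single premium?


NSP = benefit * q * v
v = 1/(1+i) = 0.925926
NSP = 326802 * 0.05 * 0.925926
= 15129.7222


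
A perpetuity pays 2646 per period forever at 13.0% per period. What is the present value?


PV = PMT / i
= 2646 / 0.13
= 20353.8462


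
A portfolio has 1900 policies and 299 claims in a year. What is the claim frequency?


frequency = claims / policies
= 299 / 1900
= 0.1574


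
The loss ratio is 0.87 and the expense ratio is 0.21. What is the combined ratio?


Combined ratio = loss ratio + expense ratio
= 0.87 + 0.21
= 1.08


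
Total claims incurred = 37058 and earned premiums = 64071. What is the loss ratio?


Loss ratio = claims / premiums
= 37058 / 64071
= 0.5784


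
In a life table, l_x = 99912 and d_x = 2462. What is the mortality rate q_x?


q_x = d_x / l_x
= 2462 / 99912
= 0.0246


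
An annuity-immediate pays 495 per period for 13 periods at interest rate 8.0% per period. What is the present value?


PV = PMT * (1 - (1+i)^(-n)) / i
= 495 * (1 - (1+0.08)^(-13)) / 0.08
= 495 * (1 - 0.367698) / 0.08
= 495 * 7.903776
= 3912.3691


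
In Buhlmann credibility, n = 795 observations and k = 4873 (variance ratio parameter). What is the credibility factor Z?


Z = n / (n + k)
= 795 / (795 + 4873)
= 795 / 5668
= 0.1403


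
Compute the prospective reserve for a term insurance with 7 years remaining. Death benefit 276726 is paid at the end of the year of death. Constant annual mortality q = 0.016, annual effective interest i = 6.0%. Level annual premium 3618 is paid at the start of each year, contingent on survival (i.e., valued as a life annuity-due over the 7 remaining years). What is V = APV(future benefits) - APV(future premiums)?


v = 1/(1+i) = 0.943396
APV(future benefits) per unit = sum_{k=0}^{6} k_p_x * q * v^(k+1) = 0.085463
APV(future benefits) = 276726 * 0.085463 = 23649.7478
Life annuity-due factor ä_{x:7} = sum_{k=0}^{6} k_p_x * v^k = 5.661903
APV(future premiums) = 3618 * 5.661903 = 20484.7653
V = 23649.7478 - 20484.7653
= 3164.9825


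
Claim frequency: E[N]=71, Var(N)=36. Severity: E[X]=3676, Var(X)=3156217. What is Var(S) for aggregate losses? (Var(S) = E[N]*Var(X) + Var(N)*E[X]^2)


Var(S) = E[N]*Var(X) + Var(N)*E[X]^2
= 71*3156217 + 36*3676^2
= 224091407 + 486467136
= 7.1056e+08


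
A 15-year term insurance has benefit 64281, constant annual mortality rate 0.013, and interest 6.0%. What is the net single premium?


NSP = benefit * sum_{k=0}^{n-1} k_p_x * q * v^(k+1)
With constant q=0.013, v=0.943396
Sum = 0.117018
NSP = 64281 * 0.117018
= 7522.0052


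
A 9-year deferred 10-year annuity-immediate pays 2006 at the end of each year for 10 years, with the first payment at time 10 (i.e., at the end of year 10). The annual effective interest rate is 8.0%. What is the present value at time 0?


PV at time 9 of the 10-year annuity-immediate:
a_n = 2006 * (1-(1+0.08)^(-10))/0.08 = 13460.4233
Discount back 9 years to time 0:
PV = 13460.4233 * (1+0.08)^(-9)
= 13460.4233 * 0.500249
= 6733.5628


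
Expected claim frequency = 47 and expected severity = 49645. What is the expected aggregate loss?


E[S] = E[N] * E[X]
= 47 * 49645
= 2.3333e+06


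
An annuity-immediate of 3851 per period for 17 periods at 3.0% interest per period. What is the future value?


FV = PMT * ((1+i)^n - 1) / i
= 3851 * ((1.03)^17 - 1) / 0.03
= 3851 * (1.652848 - 1) / 0.03
= 83803.8744


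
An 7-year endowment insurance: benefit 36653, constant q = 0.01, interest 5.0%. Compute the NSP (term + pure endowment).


Term component = 2062.3333
Pure endowment = 7_p_x * v^7 * benefit = 0.932065 * 0.710681 * 36653 = 24279.0
NSP = 26341.3334


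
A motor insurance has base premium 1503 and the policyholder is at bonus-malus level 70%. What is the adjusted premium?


adjusted = base * BM_level / 100
= 1503 * 70 / 100
= 1503 * 0.7
= 1052.1


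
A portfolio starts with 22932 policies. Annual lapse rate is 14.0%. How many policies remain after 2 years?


remaining = initial * (1 - lapse)^years
= 22932 * (1 - 0.14)^2
= 22932 * 0.7396
= 16960.5072


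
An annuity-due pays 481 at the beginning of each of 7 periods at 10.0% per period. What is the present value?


PV_due = PMT * (1-(1+i)^(-n))/i * (1+i)
PV_immediate = 2341.7095
PV_due = 2341.7095 * 1.1
= 2575.8804


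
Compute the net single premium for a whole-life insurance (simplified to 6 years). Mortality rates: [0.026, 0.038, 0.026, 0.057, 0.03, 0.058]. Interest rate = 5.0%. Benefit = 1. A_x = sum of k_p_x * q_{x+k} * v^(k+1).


v = 0.952381
Year 0: k_p_x=1.0, q=0.026, term=0.024762
Year 1: k_p_x=0.974, q=0.038, term=0.033571
Year 2: k_p_x=0.936988, q=0.026, term=0.021045
Year 3: k_p_x=0.912626, q=0.057, term=0.042797
Year 4: k_p_x=0.860607, q=0.03, term=0.020229
Year 5: k_p_x=0.834788, q=0.058, term=0.03613
A_x = 0.1785


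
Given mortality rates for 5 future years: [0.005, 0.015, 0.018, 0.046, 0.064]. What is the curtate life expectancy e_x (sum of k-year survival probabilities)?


e_x = sum_{k=1}^{n} k_p_x
k_p_x values:
  1_p_x = 0.995
  2_p_x = 0.980075
  3_p_x = 0.962434
  4_p_x = 0.918162
  5_p_x = 0.859399
e_x = 4.7151


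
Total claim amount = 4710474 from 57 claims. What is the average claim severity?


severity = total / number
= 4710474 / 57
= 82639.8947


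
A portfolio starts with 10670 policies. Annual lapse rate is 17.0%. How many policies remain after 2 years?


remaining = initial * (1 - lapse)^years
= 10670 * (1 - 0.17)^2
= 10670 * 0.6889
= 7350.563


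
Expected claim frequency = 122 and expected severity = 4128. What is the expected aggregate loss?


E[S] = E[N] * E[X]
= 122 * 4128
= 503616


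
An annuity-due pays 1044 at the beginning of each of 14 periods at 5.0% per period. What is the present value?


PV_due = PMT * (1-(1+i)^(-n))/i * (1+i)
PV_immediate = 10334.1811
PV_due = 10334.1811 * 1.05
= 10850.8902


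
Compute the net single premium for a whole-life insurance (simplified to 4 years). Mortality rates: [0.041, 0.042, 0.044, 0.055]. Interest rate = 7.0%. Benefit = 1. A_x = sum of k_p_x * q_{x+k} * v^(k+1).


v = 0.934579
Year 0: k_p_x=1.0, q=0.041, term=0.038318
Year 1: k_p_x=0.959, q=0.042, term=0.03518
Year 2: k_p_x=0.918722, q=0.044, term=0.032998
Year 3: k_p_x=0.878298, q=0.055, term=0.036853
A_x = 0.1433


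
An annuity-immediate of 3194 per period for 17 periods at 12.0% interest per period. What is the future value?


FV = PMT * ((1+i)^n - 1) / i
= 3194 * ((1.12)^17 - 1) / 0.12
= 3194 * (6.866041 - 1) / 0.12
= 156134.455


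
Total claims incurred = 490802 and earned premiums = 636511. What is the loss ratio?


Loss ratio = claims / premiums
= 490802 / 636511
= 0.7711


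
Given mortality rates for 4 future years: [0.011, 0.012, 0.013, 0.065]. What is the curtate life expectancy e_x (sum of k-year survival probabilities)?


e_x = sum_{k=1}^{n} k_p_x
k_p_x values:
  1_p_x = 0.989
  2_p_x = 0.977132
  3_p_x = 0.964429
  4_p_x = 0.901741
e_x = 3.8323


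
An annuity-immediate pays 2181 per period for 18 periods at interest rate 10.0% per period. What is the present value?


PV = PMT * (1 - (1+i)^(-n)) / i
= 2181 * (1 - (1+0.1)^(-18)) / 0.1
= 2181 * (1 - 0.179859) / 0.1
= 2181 * 8.201412
= 17887.2798


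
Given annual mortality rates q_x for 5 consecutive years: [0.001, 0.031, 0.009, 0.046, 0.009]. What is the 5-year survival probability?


p_k = 1 - q_k for each year
Survival = product of (1 - q_k)
= 0.999 * 0.969 * 0.991 * 0.954 * 0.991
= 0.907


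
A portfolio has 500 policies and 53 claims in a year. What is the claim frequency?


frequency = claims / policies
= 53 / 500
= 0.106


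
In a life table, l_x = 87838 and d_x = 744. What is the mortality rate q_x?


q_x = d_x / l_x
= 744 / 87838
= 0.0085


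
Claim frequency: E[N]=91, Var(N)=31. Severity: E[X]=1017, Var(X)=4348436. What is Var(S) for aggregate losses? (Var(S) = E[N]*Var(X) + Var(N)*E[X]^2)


Var(S) = E[N]*Var(X) + Var(N)*E[X]^2
= 91*4348436 + 31*1017^2
= 395707676 + 32062959
= 4.2777e+08


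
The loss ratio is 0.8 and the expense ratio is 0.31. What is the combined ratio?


Combined ratio = loss ratio + expense ratio
= 0.8 + 0.31
= 1.11


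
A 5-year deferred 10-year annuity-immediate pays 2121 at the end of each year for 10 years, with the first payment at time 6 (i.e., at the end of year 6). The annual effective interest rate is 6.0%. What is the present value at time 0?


PV at time 5 of the 10-year annuity-immediate:
a_n = 2121 * (1-(1+0.06)^(-10))/0.06 = 15610.7446
Discount back 5 years to time 0:
PV = 15610.7446 * (1+0.06)^(-5)
= 15610.7446 * 0.747258
= 11665.2565


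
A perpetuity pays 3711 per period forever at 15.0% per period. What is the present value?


PV = PMT / i
= 3711 / 0.15
= 24740.0


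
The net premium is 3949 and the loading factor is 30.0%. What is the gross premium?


Gross = net * (1 + loading)
= 3949 * (1 + 0.3)
= 3949 * 1.3
= 5133.7


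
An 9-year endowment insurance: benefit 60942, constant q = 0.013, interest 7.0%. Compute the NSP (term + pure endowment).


Term component = 4930.0195
Pure endowment = 9_p_x * v^9 * benefit = 0.888903 * 0.543934 * 60942 = 29465.7214
NSP = 34395.7409


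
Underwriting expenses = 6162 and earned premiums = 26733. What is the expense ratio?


Expense ratio = expenses / premiums
= 6162 / 26733
= 0.2305


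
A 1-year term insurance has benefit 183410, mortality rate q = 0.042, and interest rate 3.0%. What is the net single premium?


NSP = benefit * q * v
v = 1/(1+i) = 0.970874
NSP = 183410 * 0.042 * 0.970874
= 7478.8544


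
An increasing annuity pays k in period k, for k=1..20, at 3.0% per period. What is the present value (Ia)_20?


(Ia)_n = sum_{k=1}^{n} k * v^k, v = 1/(1+i)
v = 0.970874
Sum computed term by term:
(Ia)_20 = 141.6761


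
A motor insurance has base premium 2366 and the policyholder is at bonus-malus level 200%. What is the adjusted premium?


adjusted = base * BM_level / 100
= 2366 * 200 / 100
= 2366 * 2.0
= 4732.0


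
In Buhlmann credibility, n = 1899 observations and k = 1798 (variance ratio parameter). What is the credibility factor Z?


Z = n / (n + k)
= 1899 / (1899 + 1798)
= 1899 / 3697
= 0.5137


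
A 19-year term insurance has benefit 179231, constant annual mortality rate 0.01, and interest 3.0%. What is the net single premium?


NSP = benefit * sum_{k=0}^{n-1} k_p_x * q * v^(k+1)
With constant q=0.01, v=0.970874
Sum = 0.132212
NSP = 179231 * 0.132212
= 23696.4701


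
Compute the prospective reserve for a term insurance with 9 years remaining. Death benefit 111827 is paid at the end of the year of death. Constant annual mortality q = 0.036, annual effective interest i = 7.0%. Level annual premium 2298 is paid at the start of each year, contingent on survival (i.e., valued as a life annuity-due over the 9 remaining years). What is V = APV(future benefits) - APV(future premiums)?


v = 1/(1+i) = 0.934579
APV(future benefits) per unit = sum_{k=0}^{8} k_p_x * q * v^(k+1) = 0.206811
APV(future benefits) = 111827 * 0.206811 = 23127.0606
Life annuity-due factor ä_{x:9} = sum_{k=0}^{8} k_p_x * v^k = 6.146884
APV(future premiums) = 2298 * 6.146884 = 14125.5402
V = 23127.0606 - 14125.5402
= 9001.5204


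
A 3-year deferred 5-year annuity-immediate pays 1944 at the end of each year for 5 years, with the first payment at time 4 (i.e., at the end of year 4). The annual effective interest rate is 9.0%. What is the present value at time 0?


PV at time 3 of the 5-year annuity-immediate:
a_n = 1944 * (1-(1+0.09)^(-5))/0.09 = 7561.4821
Discount back 3 years to time 0:
PV = 7561.4821 * (1+0.09)^(-3)
= 7561.4821 * 0.772183
= 5838.8515


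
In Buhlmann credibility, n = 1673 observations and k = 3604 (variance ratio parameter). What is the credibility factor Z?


Z = n / (n + k)
= 1673 / (1673 + 3604)
= 1673 / 5277
= 0.317


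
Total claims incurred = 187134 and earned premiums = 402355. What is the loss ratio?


Loss ratio = claims / premiums
= 187134 / 402355
= 0.4651


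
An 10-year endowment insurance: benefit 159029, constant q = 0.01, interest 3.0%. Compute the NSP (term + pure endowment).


Term component = 13002.7995
Pure endowment = 10_p_x * v^10 * benefit = 0.904382 * 0.744094 * 159029 = 107017.802
NSP = 120020.6015


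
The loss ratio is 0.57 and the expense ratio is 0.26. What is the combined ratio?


Combined ratio = loss ratio + expense ratio
= 0.57 + 0.26
= 0.83


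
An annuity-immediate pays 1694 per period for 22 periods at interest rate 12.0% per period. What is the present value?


PV = PMT * (1 - (1+i)^(-n)) / i
= 1694 * (1 - (1+0.12)^(-22)) / 0.12
= 1694 * (1 - 0.082643) / 0.12
= 1694 * 7.644646
= 12950.0299


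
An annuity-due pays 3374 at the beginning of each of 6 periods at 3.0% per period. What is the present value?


PV_due = PMT * (1-(1+i)^(-n))/i * (1+i)
PV_immediate = 18277.6039
PV_due = 18277.6039 * 1.03
= 18825.932


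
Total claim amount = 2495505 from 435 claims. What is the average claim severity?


severity = total / number
= 2495505 / 435
= 5736.7931


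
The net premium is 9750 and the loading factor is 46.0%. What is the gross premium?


Gross = net * (1 + loading)
= 9750 * (1 + 0.46)
= 9750 * 1.46
= 14235.0


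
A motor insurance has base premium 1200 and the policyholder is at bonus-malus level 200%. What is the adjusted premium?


adjusted = base * BM_level / 100
= 1200 * 200 / 100
= 1200 * 2.0
= 2400.0


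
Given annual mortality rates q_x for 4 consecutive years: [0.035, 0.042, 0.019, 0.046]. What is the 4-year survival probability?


p_k = 1 - q_k for each year
Survival = product of (1 - q_k)
= 0.965 * 0.958 * 0.981 * 0.954
= 0.8652


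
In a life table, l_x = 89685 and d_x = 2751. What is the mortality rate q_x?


q_x = d_x / l_x
= 2751 / 89685
= 0.0307


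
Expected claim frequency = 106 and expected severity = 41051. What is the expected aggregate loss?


E[S] = E[N] * E[X]
= 106 * 41051
= 4.3514e+06


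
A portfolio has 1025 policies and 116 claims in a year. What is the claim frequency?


frequency = claims / policies
= 116 / 1025
= 0.1132


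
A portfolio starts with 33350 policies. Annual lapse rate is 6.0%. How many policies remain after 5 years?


remaining = initial * (1 - lapse)^years
= 33350 * (1 - 0.06)^5
= 33350 * 0.733904
= 24475.6991


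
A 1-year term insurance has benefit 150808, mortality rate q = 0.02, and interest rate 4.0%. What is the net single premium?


NSP = benefit * q * v
v = 1/(1+i) = 0.961538
NSP = 150808 * 0.02 * 0.961538
= 2900.1538


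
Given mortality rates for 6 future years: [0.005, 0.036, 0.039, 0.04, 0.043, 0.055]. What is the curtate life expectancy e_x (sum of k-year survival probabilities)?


e_x = sum_{k=1}^{n} k_p_x
k_p_x values:
  1_p_x = 0.995
  2_p_x = 0.95918
  3_p_x = 0.921772
  4_p_x = 0.884901
  5_p_x = 0.84685
  6_p_x = 0.800274
e_x = 5.408


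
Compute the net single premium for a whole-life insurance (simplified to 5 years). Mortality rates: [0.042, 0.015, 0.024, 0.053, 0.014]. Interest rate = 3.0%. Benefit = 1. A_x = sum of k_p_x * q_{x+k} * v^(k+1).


v = 0.970874
Year 0: k_p_x=1.0, q=0.042, term=0.040777
Year 1: k_p_x=0.958, q=0.015, term=0.013545
Year 2: k_p_x=0.94363, q=0.024, term=0.020725
Year 3: k_p_x=0.920983, q=0.053, term=0.043369
Year 4: k_p_x=0.872171, q=0.014, term=0.010533
A_x = 0.1289


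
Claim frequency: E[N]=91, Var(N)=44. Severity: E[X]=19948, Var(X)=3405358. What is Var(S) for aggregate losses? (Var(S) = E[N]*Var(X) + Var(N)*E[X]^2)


Var(S) = E[N]*Var(X) + Var(N)*E[X]^2
= 91*3405358 + 44*19948^2
= 309887578 + 17508598976
= 1.7818e+10


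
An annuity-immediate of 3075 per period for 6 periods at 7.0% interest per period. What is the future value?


FV = PMT * ((1+i)^n - 1) / i
= 3075 * ((1.07)^6 - 1) / 0.07
= 3075 * (1.50073 - 1) / 0.07
= 21996.369


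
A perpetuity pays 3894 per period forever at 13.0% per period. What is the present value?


PV = PMT / i
= 3894 / 0.13
= 29953.8462


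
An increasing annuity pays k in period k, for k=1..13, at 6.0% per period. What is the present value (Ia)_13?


(Ia)_n = sum_{k=1}^{n} k * v^k, v = 1/(1+i)
v = 0.943396
Sum computed term by term:
(Ia)_13 = 54.8156


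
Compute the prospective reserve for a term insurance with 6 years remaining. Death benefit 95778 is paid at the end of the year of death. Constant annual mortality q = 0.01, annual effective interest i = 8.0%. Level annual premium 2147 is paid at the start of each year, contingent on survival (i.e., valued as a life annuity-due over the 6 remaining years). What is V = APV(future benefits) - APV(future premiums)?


v = 1/(1+i) = 0.925926
APV(future benefits) per unit = sum_{k=0}^{5} k_p_x * q * v^(k+1) = 0.04519
APV(future benefits) = 95778 * 0.04519 = 4328.1845
Life annuity-due factor ä_{x:6} = sum_{k=0}^{5} k_p_x * v^k = 4.880494
APV(future premiums) = 2147 * 4.880494 = 10478.4199
V = 4328.1845 - 10478.4199
= -6150.2354


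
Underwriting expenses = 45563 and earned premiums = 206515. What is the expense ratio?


Expense ratio = expenses / premiums
= 45563 / 206515
= 0.2206


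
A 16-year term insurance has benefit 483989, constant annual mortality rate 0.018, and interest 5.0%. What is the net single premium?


NSP = benefit * sum_{k=0}^{n-1} k_p_x * q * v^(k+1)
With constant q=0.018, v=0.952381
Sum = 0.174024
NSP = 483989 * 0.174024
= 84225.8952


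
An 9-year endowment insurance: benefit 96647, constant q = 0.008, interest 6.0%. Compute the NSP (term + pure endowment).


Term component = 5109.5523
Pure endowment = 9_p_x * v^9 * benefit = 0.930262 * 0.591898 * 96647 = 53215.8054
NSP = 58325.3577


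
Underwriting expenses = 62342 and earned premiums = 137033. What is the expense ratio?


Expense ratio = expenses / premiums
= 62342 / 137033
= 0.4549


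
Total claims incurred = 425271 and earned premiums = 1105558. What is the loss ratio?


Loss ratio = claims / premiums
= 425271 / 1105558
= 0.3847


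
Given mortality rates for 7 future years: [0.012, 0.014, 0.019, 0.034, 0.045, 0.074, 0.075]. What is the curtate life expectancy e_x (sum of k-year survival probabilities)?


e_x = sum_{k=1}^{n} k_p_x
k_p_x values:
  1_p_x = 0.988
  2_p_x = 0.974168
  3_p_x = 0.955659
  4_p_x = 0.923166
  5_p_x = 0.881624
  6_p_x = 0.816384
  7_p_x = 0.755155
e_x = 6.2942


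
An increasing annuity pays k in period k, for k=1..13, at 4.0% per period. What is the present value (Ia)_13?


(Ia)_n = sum_{k=1}^{n} k * v^k, v = 1/(1+i)
v = 0.961538
Sum computed term by term:
(Ia)_13 = 64.4403


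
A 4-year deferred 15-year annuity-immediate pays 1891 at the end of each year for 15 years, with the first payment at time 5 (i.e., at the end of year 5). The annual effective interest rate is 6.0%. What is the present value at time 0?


PV at time 4 of the 15-year annuity-immediate:
a_n = 1891 * (1-(1+0.06)^(-15))/0.06 = 18365.8628
Discount back 4 years to time 0:
PV = 18365.8628 * (1+0.06)^(-4)
= 18365.8628 * 0.792094
= 14547.4836


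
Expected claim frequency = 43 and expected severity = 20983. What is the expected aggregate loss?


E[S] = E[N] * E[X]
= 43 * 20983
= 902269


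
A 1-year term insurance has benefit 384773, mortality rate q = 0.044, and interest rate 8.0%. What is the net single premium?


NSP = benefit * q * v
v = 1/(1+i) = 0.925926
NSP = 384773 * 0.044 * 0.925926
= 15675.937


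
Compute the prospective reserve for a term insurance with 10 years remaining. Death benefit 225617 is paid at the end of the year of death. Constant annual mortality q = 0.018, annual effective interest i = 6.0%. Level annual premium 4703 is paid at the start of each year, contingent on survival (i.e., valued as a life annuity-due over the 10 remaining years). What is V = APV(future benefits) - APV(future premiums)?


v = 1/(1+i) = 0.943396
APV(future benefits) per unit = sum_{k=0}^{9} k_p_x * q * v^(k+1) = 0.123312
APV(future benefits) = 225617 * 0.123312 = 27821.3682
Life annuity-due factor ä_{x:10} = sum_{k=0}^{9} k_p_x * v^k = 7.261729
APV(future premiums) = 4703 * 7.261729 = 34151.9104
V = 27821.3682 - 34151.9104
= -6330.5422


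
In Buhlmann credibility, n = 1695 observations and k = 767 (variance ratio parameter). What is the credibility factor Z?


Z = n / (n + k)
= 1695 / (1695 + 767)
= 1695 / 2462
= 0.6885


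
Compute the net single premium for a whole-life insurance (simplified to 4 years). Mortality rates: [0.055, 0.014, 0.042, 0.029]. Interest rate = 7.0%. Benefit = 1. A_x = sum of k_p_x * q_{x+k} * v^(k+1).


v = 0.934579
Year 0: k_p_x=1.0, q=0.055, term=0.051402
Year 1: k_p_x=0.945, q=0.014, term=0.011556
Year 2: k_p_x=0.93177, q=0.042, term=0.031945
Year 3: k_p_x=0.892636, q=0.029, term=0.019749
A_x = 0.1147


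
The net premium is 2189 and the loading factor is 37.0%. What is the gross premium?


Gross = net * (1 + loading)
= 2189 * (1 + 0.37)
= 2189 * 1.37
= 2998.93


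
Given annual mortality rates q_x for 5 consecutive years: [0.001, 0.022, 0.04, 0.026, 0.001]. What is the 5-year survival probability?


p_k = 1 - q_k for each year
Survival = product of (1 - q_k)
= 0.999 * 0.978 * 0.96 * 0.974 * 0.999
= 0.9126


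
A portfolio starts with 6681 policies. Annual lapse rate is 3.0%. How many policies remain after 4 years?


remaining = initial * (1 - lapse)^years
= 6681 * (1 - 0.03)^4
= 6681 * 0.885293
= 5914.6413


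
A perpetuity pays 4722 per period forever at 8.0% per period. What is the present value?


PV = PMT / i
= 4722 / 0.08
= 59025.0


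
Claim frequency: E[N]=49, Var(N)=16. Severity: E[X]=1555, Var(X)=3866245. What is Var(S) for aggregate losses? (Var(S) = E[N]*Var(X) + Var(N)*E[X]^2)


Var(S) = E[N]*Var(X) + Var(N)*E[X]^2
= 49*3866245 + 16*1555^2
= 189446005 + 38688400
= 2.2813e+08


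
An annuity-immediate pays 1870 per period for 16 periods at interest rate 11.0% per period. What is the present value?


PV = PMT * (1 - (1+i)^(-n)) / i
= 1870 * (1 - (1+0.11)^(-16)) / 0.11
= 1870 * (1 - 0.188292) / 0.11
= 1870 * 7.379162
= 13799.0325


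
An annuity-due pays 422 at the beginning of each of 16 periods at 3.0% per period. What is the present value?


PV_due = PMT * (1-(1+i)^(-n))/i * (1+i)
PV_immediate = 5300.7851
PV_due = 5300.7851 * 1.03
= 5459.8086


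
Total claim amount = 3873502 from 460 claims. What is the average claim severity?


severity = total / number
= 3873502 / 460
= 8420.6565


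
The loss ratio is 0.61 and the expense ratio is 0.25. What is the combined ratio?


Combined ratio = loss ratio + expense ratio
= 0.61 + 0.25
= 0.86


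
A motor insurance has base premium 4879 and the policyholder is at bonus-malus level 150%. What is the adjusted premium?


adjusted = base * BM_level / 100
= 4879 * 150 / 100
= 4879 * 1.5
= 7318.5


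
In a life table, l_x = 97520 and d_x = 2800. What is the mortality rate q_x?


q_x = d_x / l_x
= 2800 / 97520
= 0.0287


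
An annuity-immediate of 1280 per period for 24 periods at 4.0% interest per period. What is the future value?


FV = PMT * ((1+i)^n - 1) / i
= 1280 * ((1.04)^24 - 1) / 0.04
= 1280 * (2.563304 - 1) / 0.04
= 50025.7333


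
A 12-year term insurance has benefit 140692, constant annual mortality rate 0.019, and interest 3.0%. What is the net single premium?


NSP = benefit * sum_{k=0}^{n-1} k_p_x * q * v^(k+1)
With constant q=0.019, v=0.970874
Sum = 0.171713
NSP = 140692 * 0.171713
= 24158.6091


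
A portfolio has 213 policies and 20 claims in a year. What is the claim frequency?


frequency = claims / policies
= 20 / 213
= 0.0939


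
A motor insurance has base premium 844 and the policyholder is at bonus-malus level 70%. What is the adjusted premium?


adjusted = base * BM_level / 100
= 844 * 70 / 100
= 844 * 0.7
= 590.8


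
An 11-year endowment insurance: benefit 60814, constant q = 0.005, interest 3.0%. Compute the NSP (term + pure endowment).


Term component = 2748.2135
Pure endowment = 11_p_x * v^11 * benefit = 0.946355 * 0.722421 * 60814 = 41576.5057
NSP = 44324.7192


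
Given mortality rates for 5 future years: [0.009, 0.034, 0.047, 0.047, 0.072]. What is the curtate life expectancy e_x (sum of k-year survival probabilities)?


e_x = sum_{k=1}^{n} k_p_x
k_p_x values:
  1_p_x = 0.991
  2_p_x = 0.957306
  3_p_x = 0.912313
  4_p_x = 0.869434
  5_p_x = 0.806835
e_x = 4.5369


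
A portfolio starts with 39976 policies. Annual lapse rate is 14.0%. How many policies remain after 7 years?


remaining = initial * (1 - lapse)^years
= 39976 * (1 - 0.14)^7
= 39976 * 0.347928
= 13908.7626


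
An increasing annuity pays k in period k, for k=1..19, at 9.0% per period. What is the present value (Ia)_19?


(Ia)_n = sum_{k=1}^{n} k * v^k, v = 1/(1+i)
v = 0.917431
Sum computed term by term:
(Ia)_19 = 67.3369


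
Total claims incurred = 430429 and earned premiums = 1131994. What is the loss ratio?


Loss ratio = claims / premiums
= 430429 / 1131994
= 0.3802


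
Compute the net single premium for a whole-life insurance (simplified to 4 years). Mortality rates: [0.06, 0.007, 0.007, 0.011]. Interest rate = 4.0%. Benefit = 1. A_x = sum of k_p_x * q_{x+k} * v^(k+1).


v = 0.961538
Year 0: k_p_x=1.0, q=0.06, term=0.057692
Year 1: k_p_x=0.94, q=0.007, term=0.006084
Year 2: k_p_x=0.93342, q=0.007, term=0.005809
Year 3: k_p_x=0.926886, q=0.011, term=0.008715
A_x = 0.0783


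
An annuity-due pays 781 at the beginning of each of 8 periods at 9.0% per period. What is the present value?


PV_due = PMT * (1-(1+i)^(-n))/i * (1+i)
PV_immediate = 4322.6937
PV_due = 4322.6937 * 1.09
= 4711.7362


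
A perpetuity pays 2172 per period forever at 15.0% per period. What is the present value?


PV = PMT / i
= 2172 / 0.15
= 14480.0


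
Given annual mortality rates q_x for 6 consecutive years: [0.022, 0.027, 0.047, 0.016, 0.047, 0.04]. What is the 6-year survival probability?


p_k = 1 - q_k for each year
Survival = product of (1 - q_k)
= 0.978 * 0.973 * 0.953 * 0.984 * 0.953 * 0.96
= 0.8164


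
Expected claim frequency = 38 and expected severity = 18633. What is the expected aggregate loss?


E[S] = E[N] * E[X]
= 38 * 18633
= 708054


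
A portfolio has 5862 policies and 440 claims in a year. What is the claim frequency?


frequency = claims / policies
= 440 / 5862
= 0.0751


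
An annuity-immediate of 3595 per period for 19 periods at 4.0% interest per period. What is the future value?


FV = PMT * ((1+i)^n - 1) / i
= 3595 * ((1.04)^19 - 1) / 0.04
= 3595 * (2.106849 - 1) / 0.04
= 99478.0697


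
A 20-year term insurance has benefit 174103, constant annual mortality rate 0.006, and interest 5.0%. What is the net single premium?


NSP = benefit * sum_{k=0}^{n-1} k_p_x * q * v^(k+1)
With constant q=0.006, v=0.952381
Sum = 0.071341
NSP = 174103 * 0.071341
= 12420.6911


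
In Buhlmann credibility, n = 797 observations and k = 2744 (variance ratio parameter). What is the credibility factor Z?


Z = n / (n + k)
= 797 / (797 + 2744)
= 797 / 3541
= 0.2251


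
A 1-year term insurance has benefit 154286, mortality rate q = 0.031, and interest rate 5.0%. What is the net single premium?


NSP = benefit * q * v
v = 1/(1+i) = 0.952381
NSP = 154286 * 0.031 * 0.952381
= 4555.1105


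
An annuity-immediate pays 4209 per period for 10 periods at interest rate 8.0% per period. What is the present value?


PV = PMT * (1 - (1+i)^(-n)) / i
= 4209 * (1 - (1+0.08)^(-10)) / 0.08
= 4209 * (1 - 0.463193) / 0.08
= 4209 * 6.710081
= 28242.7326


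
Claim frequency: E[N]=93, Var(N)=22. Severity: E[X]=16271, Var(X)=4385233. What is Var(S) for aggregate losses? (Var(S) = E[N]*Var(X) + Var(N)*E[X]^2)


Var(S) = E[N]*Var(X) + Var(N)*E[X]^2
= 93*4385233 + 22*16271^2
= 407826669 + 5824399702
= 6.2322e+09


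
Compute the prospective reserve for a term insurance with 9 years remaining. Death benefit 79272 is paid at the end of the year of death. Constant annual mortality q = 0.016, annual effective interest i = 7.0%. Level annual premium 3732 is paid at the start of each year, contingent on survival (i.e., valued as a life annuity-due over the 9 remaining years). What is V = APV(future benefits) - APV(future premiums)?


v = 1/(1+i) = 0.934579
APV(future benefits) per unit = sum_{k=0}^{8} k_p_x * q * v^(k+1) = 0.098523
APV(future benefits) = 79272 * 0.098523 = 7810.1363
Life annuity-due factor ä_{x:9} = sum_{k=0}^{8} k_p_x * v^k = 6.588743
APV(future premiums) = 3732 * 6.588743 = 24589.1902
V = 7810.1363 - 24589.1902
= -16779.0539


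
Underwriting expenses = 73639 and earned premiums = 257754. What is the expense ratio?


Expense ratio = expenses / premiums
= 73639 / 257754
= 0.2857


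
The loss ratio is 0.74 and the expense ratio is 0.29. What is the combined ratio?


Combined ratio = loss ratio + expense ratio
= 0.74 + 0.29
= 1.03


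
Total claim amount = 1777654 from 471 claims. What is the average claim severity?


severity = total / number
= 1777654 / 471
= 3774.2123


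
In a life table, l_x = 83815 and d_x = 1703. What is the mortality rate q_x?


q_x = d_x / l_x
= 1703 / 83815
= 0.0203


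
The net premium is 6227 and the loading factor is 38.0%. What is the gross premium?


Gross = net * (1 + loading)
= 6227 * (1 + 0.38)
= 6227 * 1.38
= 8593.26


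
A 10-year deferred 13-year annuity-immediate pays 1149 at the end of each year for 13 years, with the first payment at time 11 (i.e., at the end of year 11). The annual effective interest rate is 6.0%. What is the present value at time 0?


PV at time 10 of the 13-year annuity-immediate:
a_n = 1149 * (1-(1+0.06)^(-13))/0.06 = 10171.7327
Discount back 10 years to time 0:
PV = 10171.7327 * (1+0.06)^(-10)
= 10171.7327 * 0.558395
= 5679.8424


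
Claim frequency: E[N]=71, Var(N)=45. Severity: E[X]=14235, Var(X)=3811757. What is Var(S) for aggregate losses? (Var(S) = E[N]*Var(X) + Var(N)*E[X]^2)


Var(S) = E[N]*Var(X) + Var(N)*E[X]^2
= 71*3811757 + 45*14235^2
= 270634747 + 9118585125
= 9.3892e+09


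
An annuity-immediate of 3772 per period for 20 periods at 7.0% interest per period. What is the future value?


FV = PMT * ((1+i)^n - 1) / i
= 3772 * ((1.07)^20 - 1) / 0.07
= 3772 * (3.869684 - 1) / 0.07
= 154634.997


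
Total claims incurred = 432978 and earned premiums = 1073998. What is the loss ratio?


Loss ratio = claims / premiums
= 432978 / 1073998
= 0.4031


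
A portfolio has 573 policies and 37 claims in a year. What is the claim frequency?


frequency = claims / policies
= 37 / 573
= 0.0646


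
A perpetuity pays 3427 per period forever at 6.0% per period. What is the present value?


PV = PMT / i
= 3427 / 0.06
= 57116.6667


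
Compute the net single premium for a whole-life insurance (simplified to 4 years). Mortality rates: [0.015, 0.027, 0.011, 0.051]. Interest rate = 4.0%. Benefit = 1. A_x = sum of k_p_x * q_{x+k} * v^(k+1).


v = 0.961538
Year 0: k_p_x=1.0, q=0.015, term=0.014423
Year 1: k_p_x=0.985, q=0.027, term=0.024589
Year 2: k_p_x=0.958405, q=0.011, term=0.009372
Year 3: k_p_x=0.947863, q=0.051, term=0.041322
A_x = 0.0897


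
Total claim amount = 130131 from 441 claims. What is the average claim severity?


severity = total / number
= 130131 / 441
= 295.0816
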